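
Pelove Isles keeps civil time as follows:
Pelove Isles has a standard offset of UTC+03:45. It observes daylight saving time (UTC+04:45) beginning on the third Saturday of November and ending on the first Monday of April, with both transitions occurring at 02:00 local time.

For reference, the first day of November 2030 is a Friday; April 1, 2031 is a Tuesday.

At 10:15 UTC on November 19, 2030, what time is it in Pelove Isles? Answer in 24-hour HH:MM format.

1 November 2030 is a Friday, so the first Saturday is November 2 and the third is November 16.
1 April 2031 is a Tuesday, so the first Monday is April 7.
At the standard offset (UTC+03:45), 10:15 UTC + 3h45m = 14:00 Pelove Isles standard time.
Daylight saving runs 16 November 2030 – 7 April 2031; the standard-time date in Pelove Isles, November 19, 2030, is inside that window, so Pelove Isles is at UTC+04:45.
10:15 UTC + 4h45m = 15:00 local.

15:00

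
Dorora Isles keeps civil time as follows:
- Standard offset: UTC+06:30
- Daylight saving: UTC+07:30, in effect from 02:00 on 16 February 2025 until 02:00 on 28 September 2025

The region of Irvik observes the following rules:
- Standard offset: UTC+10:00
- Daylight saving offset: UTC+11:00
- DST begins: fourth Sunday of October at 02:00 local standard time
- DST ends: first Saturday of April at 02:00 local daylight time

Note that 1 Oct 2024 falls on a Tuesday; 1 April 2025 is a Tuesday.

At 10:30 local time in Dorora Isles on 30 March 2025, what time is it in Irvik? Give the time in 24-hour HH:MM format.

14:00

Daylight saving runs 16 February – 28 September; 30 March 2025 is inside that window, so Dorora Isles is at UTC+07:30.
10:30 Dorora Isles − 7h30m = 03:00 UTC.
1 October 2024 is a Tuesday, so the first Sunday is October 6 and the fourth is October 27.
1 April 2025 is a Tuesday, so the first Saturday is April 5.
At the standard offset (UTC+10:00), 03:00 UTC + 10h = 13:00 Irvik standard time.
The standard-time date in Irvik, 30 March 2025, lies within the daylight-saving period (27 October 2024 – 5 April 2025), so Irvik is on daylight time, UTC+11:00.
03:00 UTC + 11h = 14:00 Irvik.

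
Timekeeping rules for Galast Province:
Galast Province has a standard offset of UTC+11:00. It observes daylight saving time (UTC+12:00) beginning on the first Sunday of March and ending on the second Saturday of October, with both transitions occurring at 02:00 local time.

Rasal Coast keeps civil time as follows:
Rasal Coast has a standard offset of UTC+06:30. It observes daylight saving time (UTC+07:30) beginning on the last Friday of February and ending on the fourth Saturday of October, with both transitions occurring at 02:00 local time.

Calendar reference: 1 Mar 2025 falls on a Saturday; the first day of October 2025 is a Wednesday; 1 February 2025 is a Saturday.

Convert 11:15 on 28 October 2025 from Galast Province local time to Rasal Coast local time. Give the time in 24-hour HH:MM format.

06:45

1 March 2025 is a Saturday, so the first Sunday is March 2.
1 October 2025 is a Wednesday, so the first Saturday is October 4 and the second is October 11.
28 October 2025 does not fall between 2 March and 11 October, so daylight saving is not in effect and Galast Province is at UTC+11:00.
11:15 Galast Province − 11h = 00:15 UTC.
1 February 2025 is a Saturday, so Fridays fall on 7, 14, 21, 28; the last is February 28.
1 October 2025 is a Wednesday, so the first Saturday is October 4 and the fourth is October 25.
At the standard offset (UTC+06:30), 00:15 UTC + 6h30m = 06:45 Rasal Coast standard time.
The standard-time date in Rasal Coast, 28 October 2025, is outside the daylight-saving period (28 February – 25 October), so Rasal Coast is on standard time, UTC+06:30.
00:15 UTC + 6h30m = 06:45 Rasal Coast.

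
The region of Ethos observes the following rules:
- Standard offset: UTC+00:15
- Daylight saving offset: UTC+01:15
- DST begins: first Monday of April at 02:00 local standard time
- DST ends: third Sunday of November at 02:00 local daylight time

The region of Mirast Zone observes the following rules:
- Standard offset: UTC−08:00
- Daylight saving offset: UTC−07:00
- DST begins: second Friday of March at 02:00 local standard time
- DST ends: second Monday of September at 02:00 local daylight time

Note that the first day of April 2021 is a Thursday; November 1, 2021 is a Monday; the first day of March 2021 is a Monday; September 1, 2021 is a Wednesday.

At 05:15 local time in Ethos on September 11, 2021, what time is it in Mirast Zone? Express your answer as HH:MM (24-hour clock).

21:00

1 April 2021 is a Thursday, so the first Monday is April 5.
1 November 2021 is a Monday, so the first Sunday is November 7 and the third is November 21.
September 11, 2021 lies within the daylight-saving period (5 April – 21 November), so Ethos is on daylight time, UTC+01:15.
05:15 Ethos − 1h15m = 04:00 UTC.
1 March 2021 is a Monday, so the first Friday is March 5 and the second is March 12.
1 September 2021 is a Wednesday, so the first Monday is September 6 and the second is September 13.
At the standard offset (UTC−08:00), 04:00 UTC − 8h = 20:00 Mirast Zone standard time (rolling into the previous day, 10 September 2021).
The standard-time date in Mirast Zone, September 10, 2021, lies within the daylight-saving period (12 March – 13 September), so Mirast Zone is on daylight time, UTC−07:00.
04:00 UTC − 7h = 21:00 Mirast Zone (rolling into the previous day, 10 September 2021).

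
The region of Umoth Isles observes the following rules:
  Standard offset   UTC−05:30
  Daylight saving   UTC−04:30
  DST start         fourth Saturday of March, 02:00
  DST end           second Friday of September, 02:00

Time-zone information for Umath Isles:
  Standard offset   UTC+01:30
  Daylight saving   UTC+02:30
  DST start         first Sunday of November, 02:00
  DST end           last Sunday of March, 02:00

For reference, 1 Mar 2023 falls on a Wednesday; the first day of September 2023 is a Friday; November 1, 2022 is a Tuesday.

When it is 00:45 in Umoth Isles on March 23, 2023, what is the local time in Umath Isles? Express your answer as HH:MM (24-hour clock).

08:45

1 March 2023 is a Wednesday, so the first Saturday is March 4 and the fourth is March 25.
1 September 2023 is a Friday, so the first Friday is September 1 and the second is September 8.
March 23, 2023 does not fall between 25 March and 8 September, so daylight saving is not in effect and Umoth Isles is at UTC−05:30.
00:45 Umoth Isles + 5h30m = 06:15 UTC.
1 November 2022 is a Tuesday, so the first Sunday is November 6.
1 March 2023 is a Wednesday, so Sundays fall on 5, 12, 19, 26; the last is March 26.
At the standard offset (UTC+01:30), 06:15 UTC + 1h30m = 07:45 Umath Isles standard time.
Daylight saving runs 6 November 2022 – 26 March 2023; the standard-time date in Umath Isles, March 23, 2023, is inside that window, so Umath Isles is at UTC+02:30.
06:15 UTC + 2h30m = 08:45 Umath Isles.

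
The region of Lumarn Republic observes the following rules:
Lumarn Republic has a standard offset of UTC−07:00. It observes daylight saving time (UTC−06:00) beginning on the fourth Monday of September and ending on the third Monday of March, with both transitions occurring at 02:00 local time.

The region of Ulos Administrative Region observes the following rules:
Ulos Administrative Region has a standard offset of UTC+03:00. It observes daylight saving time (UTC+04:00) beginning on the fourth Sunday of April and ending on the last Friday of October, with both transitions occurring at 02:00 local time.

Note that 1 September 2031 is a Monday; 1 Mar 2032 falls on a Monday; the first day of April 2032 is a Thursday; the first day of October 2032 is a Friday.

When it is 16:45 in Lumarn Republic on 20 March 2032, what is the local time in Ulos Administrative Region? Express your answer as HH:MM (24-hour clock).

02:45

1 September 2031 is a Monday, so the first Monday is September 1 and the fourth is September 22.
1 March 2032 is a Monday, so the first Monday is March 1 and the third is March 15.
20 March 2032 is outside the daylight-saving period (22 September 2031 – 15 March 2032), so Lumarn Republic is on standard time, UTC−07:00.
16:45 Lumarn Republic + 7h = 23:45 UTC.
1 April 2032 is a Thursday, so the first Sunday is April 4 and the fourth is April 25.
1 October 2032 is a Friday, so Fridays fall on 1, 8, 15, 22, 29; the last is October 29.
At the standard offset (UTC+03:00), 23:45 UTC + 3h = 02:45 Ulos Administrative Region standard time (rolling into the next day, 21 March 2032).
Daylight saving runs 25 April – 29 October; the standard-time date in Ulos Administrative Region, 21 March 2032, is outside that window, so Ulos Administrative Region is on standard time at UTC+03:00.
23:45 UTC + 3h = 02:45 Ulos Administrative Region (rolling into the next day, 21 March 2032).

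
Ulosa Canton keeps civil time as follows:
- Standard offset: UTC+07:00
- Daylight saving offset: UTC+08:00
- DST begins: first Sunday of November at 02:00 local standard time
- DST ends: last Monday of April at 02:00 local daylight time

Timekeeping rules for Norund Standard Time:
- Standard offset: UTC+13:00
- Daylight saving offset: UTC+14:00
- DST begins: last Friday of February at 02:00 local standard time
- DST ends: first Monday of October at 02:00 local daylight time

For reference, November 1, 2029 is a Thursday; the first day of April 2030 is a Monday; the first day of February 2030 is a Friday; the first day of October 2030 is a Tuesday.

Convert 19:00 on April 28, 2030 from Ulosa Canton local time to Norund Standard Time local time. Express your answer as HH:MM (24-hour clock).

1 November 2029 is a Thursday, so the first Sunday is November 4.
1 April 2030 is a Monday, so Mondays fall on 1, 8, 15, 22, 29; the last is April 29.
April 28, 2030 lies within the daylight-saving period (4 November 2029 – 29 April 2030), so Ulosa Canton is on daylight time, UTC+08:00.
19:00 Ulosa Canton − 8h = 11:00 UTC.
1 February 2030 is a Friday, so Fridays fall on 1, 8, 15, 22; the last is February 22.
1 October 2030 is a Tuesday, so the first Monday is October 7.
At the standard offset (UTC+13:00), 11:00 UTC + 13h = 00:00 Norund Standard Time standard time (rolling into the next day, 29 April 2030).
The standard-time date in Norund Standard Time, April 29, 2030, falls between 22 February and 7 October, so daylight saving is in effect and Norund Standard Time is at UTC+14:00.
11:00 UTC + 14h = 01:00 Norund Standard Time (rolling into the next day, 29 April 2030).

01:00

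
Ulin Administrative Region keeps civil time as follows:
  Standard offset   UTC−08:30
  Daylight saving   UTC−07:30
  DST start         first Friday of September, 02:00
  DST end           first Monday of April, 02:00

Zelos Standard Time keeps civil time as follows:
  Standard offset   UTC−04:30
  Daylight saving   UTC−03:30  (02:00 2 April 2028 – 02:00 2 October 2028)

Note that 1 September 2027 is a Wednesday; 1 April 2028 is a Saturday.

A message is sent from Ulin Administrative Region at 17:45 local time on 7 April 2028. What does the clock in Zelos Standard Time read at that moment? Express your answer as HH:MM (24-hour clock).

1 September 2027 is a Wednesday, so the first Friday is September 3.
1 April 2028 is a Saturday, so the first Monday is April 3.
7 April 2028 does not fall between 3 September 2027 and 3 April 2028, so daylight saving is not in effect and Ulin Administrative Region is at UTC−08:30.
17:45 Ulin Administrative Region + 8h30m = 02:15 UTC (rolling into the next day, 8 April 2028).
At the standard offset (UTC−04:30), 02:15 UTC − 4h30m = 21:45 Zelos Standard Time standard time (rolling into the previous day, 7 April 2028).
Daylight saving runs 2 April – 2 October; the standard-time date in Zelos Standard Time, 7 April 2028, is inside that window, so Zelos Standard Time is at UTC−03:30.
02:15 UTC − 3h30m = 22:45 Zelos Standard Time (rolling into the previous day, 7 April 2028).

22:45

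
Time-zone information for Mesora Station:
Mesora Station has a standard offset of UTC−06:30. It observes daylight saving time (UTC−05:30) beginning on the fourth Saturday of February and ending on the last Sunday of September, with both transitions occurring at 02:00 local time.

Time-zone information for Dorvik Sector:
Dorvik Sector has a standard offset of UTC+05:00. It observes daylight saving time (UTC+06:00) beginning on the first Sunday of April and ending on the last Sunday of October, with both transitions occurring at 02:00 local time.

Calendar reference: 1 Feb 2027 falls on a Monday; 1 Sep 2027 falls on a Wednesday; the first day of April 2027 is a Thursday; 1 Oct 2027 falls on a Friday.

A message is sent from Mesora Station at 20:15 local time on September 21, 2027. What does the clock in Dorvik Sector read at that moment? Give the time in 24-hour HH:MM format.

07:45

1 February 2027 is a Monday, so the first Saturday is February 6 and the fourth is February 27.
1 September 2027 is a Wednesday, so Sundays fall on 5, 12, 19, 26; the last is September 26.
September 21, 2027 falls between 27 February and 26 September, so daylight saving is in effect and Mesora Station is at UTC−05:30.
20:15 Mesora Station + 5h30m = 01:45 UTC (rolling into the next day, 22 September 2027).
1 April 2027 is a Thursday, so the first Sunday is April 4.
1 October 2027 is a Friday, so Sundays fall on 3, 10, 17, 24, 31; the last is October 31.
At the standard offset (UTC+05:00), 01:45 UTC + 5h = 06:45 Dorvik Sector standard time.
The standard-time date in Dorvik Sector, September 22, 2027, falls between 4 April and 31 October, so daylight saving is in effect and Dorvik Sector is at UTC+06:00.
01:45 UTC + 6h = 07:45 Dorvik Sector.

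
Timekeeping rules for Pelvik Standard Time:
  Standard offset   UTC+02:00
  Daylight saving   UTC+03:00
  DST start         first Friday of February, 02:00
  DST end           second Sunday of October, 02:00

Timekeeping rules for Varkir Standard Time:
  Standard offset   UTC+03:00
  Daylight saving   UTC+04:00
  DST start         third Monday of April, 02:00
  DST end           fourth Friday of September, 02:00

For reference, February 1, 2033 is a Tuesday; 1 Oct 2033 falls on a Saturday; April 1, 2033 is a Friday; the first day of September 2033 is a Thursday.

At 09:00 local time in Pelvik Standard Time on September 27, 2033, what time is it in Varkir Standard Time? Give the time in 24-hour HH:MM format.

1 February 2033 is a Tuesday, so the first Friday is February 4.
1 October 2033 is a Saturday, so the first Sunday is October 2 and the second is October 9.
Daylight saving runs 4 February – 9 October; September 27, 2033 is inside that window, so Pelvik Standard Time is at UTC+03:00.
09:00 Pelvik Standard Time − 3h = 06:00 UTC.
1 April 2033 is a Friday, so the first Monday is April 4 and the third is April 18.
1 September 2033 is a Thursday, so the first Friday is September 2 and the fourth is September 23.
At the standard offset (UTC+03:00), 06:00 UTC + 3h = 09:00 Varkir Standard Time standard time.
Daylight saving runs 18 April – 23 September; the standard-time date in Varkir Standard Time, September 27, 2033, is outside that window, so Varkir Standard Time is on standard time at UTC+03:00.
06:00 UTC + 3h = 09:00 Varkir Standard Time.

09:00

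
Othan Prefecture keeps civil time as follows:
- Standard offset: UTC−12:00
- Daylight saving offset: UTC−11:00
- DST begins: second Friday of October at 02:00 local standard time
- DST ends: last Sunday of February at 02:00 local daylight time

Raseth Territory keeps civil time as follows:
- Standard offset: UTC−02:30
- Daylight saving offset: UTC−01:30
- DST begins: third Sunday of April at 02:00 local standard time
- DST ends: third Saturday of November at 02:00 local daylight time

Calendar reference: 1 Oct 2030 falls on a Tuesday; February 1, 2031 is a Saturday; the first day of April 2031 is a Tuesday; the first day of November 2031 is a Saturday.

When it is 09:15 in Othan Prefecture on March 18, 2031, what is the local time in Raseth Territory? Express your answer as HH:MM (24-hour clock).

1 October 2030 is a Tuesday, so the first Friday is October 4 and the second is October 11.
1 February 2031 is a Saturday, so Sundays fall on 2, 9, 16, 23; the last is February 23.
March 18, 2031 is outside the daylight-saving period (11 October 2030 – 23 February 2031), so Othan Prefecture is on standard time, UTC−12:00.
09:15 Othan Prefecture + 12h = 21:15 UTC.
1 April 2031 is a Tuesday, so the first Sunday is April 6 and the third is April 20.
1 November 2031 is a Saturday, so the first Saturday is November 1 and the third is November 15.
At the standard offset (UTC−02:30), 21:15 UTC − 2h30m = 18:45 Raseth Territory standard time.
The standard-time date in Raseth Territory, March 18, 2031, is outside the daylight-saving period (20 April – 15 November), so Raseth Territory is on standard time, UTC−02:30.
21:15 UTC − 2h30m = 18:45 Raseth Territory.

18:45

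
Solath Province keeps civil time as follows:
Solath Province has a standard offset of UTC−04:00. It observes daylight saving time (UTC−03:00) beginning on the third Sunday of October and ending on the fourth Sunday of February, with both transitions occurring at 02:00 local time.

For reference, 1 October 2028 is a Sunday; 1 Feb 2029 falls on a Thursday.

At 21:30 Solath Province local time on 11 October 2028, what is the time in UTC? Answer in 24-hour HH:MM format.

1 October 2028 is a Sunday, so the first Sunday is October 1 and the third is October 15.
1 February 2029 is a Thursday, so the first Sunday is February 4 and the fourth is February 25.
11 October 2028 does not fall between 15 October 2028 and 25 February 2029, so daylight saving is not in effect and Solath Province is at UTC−04:00.
21:30 local + 4h = 01:30 UTC (rolling into the next day, 12 October 2028).

01:30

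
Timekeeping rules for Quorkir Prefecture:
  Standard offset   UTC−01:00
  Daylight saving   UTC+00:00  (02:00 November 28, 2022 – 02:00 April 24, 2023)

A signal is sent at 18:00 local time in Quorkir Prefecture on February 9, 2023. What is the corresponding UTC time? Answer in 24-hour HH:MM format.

February 9, 2023 falls between 28 November 2022 and 24 April 2023, so daylight saving is in effect and Quorkir Prefecture is at UTC+00:00.
18:00 local − 0h = 18:00 UTC.

18:00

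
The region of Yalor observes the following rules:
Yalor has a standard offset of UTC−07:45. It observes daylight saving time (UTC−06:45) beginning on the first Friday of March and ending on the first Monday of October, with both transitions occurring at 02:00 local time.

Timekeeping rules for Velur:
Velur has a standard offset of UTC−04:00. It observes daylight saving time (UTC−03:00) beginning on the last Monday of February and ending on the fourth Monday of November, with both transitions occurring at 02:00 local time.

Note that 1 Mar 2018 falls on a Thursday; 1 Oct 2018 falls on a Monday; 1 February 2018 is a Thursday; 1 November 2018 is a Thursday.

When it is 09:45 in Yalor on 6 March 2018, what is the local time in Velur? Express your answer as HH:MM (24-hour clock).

1 March 2018 is a Thursday, so the first Friday is March 2.
1 October 2018 is a Monday, so the first Monday is October 1.
6 March 2018 lies within the daylight-saving period (2 March – 1 October), so Yalor is on daylight time, UTC−06:45.
09:45 Yalor + 6h45m = 16:30 UTC.
1 February 2018 is a Thursday, so Mondays fall on 5, 12, 19, 26; the last is February 26.
1 November 2018 is a Thursday, so the first Monday is November 5 and the fourth is November 26.
At the standard offset (UTC−04:00), 16:30 UTC − 4h = 12:30 Velur standard time.
The standard-time date in Velur, 6 March 2018, falls between 26 February and 26 November, so daylight saving is in effect and Velur is at UTC−03:00.
16:30 UTC − 3h = 13:30 Velur.

13:30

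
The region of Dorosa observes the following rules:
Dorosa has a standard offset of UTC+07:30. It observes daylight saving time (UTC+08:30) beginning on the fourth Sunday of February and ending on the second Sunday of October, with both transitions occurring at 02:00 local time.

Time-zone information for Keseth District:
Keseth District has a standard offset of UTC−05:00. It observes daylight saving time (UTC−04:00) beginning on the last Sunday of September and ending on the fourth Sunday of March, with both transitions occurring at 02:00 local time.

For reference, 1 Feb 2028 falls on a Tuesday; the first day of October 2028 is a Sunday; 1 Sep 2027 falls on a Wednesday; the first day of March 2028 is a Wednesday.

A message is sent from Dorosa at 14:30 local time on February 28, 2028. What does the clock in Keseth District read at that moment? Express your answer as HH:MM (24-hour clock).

02:00

1 February 2028 is a Tuesday, so the first Sunday is February 6 and the fourth is February 27.
1 October 2028 is a Sunday, so the first Sunday is October 1 and the second is October 8.
February 28, 2028 falls between 27 February and 8 October, so daylight saving is in effect and Dorosa is at UTC+08:30.
14:30 Dorosa − 8h30m = 06:00 UTC.
1 September 2027 is a Wednesday, so Sundays fall on 5, 12, 19, 26; the last is September 26.
1 March 2028 is a Wednesday, so the first Sunday is March 5 and the fourth is March 26.
At the standard offset (UTC−05:00), 06:00 UTC − 5h = 01:00 Keseth District standard time.
Daylight saving runs 26 September 2027 – 26 March 2028; the standard-time date in Keseth District, February 28, 2028, is inside that window, so Keseth District is at UTC−04:00.
06:00 UTC − 4h = 02:00 Keseth District.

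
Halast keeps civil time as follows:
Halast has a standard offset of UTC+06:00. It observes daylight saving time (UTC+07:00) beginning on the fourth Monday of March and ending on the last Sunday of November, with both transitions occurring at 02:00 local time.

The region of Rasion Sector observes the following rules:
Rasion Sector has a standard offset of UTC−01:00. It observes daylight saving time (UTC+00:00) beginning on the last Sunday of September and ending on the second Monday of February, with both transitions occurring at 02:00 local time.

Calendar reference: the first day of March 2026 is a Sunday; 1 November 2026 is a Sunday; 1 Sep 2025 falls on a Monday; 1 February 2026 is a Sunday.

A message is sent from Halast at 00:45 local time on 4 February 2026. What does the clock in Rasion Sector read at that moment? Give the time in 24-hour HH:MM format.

1 March 2026 is a Sunday, so the first Monday is March 2 and the fourth is March 23.
1 November 2026 is a Sunday, so Sundays fall on 1, 8, 15, 22, 29; the last is November 29.
4 February 2026 is outside the daylight-saving period (23 March – 29 November), so Halast is on standard time, UTC+06:00.
00:45 Halast − 6h = 18:45 UTC (rolling into the previous day, 3 February 2026).
1 September 2025 is a Monday, so Sundays fall on 7, 14, 21, 28; the last is September 28.
1 February 2026 is a Sunday, so the first Monday is February 2 and the second is February 9.
At the standard offset (UTC−01:00), 18:45 UTC − 1h = 17:45 Rasion Sector standard time.
The standard-time date in Rasion Sector, 3 February 2026, lies within the daylight-saving period (28 September 2025 – 9 February 2026), so Rasion Sector is on daylight time, UTC+00:00.
18:45 UTC + 0h = 18:45 Rasion Sector.

18:45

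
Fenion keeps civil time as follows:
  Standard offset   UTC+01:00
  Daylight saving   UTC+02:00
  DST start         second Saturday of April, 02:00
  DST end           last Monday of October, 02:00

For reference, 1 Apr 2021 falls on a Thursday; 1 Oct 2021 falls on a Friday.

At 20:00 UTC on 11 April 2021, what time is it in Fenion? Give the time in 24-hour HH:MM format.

1 April 2021 is a Thursday, so the first Saturday is April 3 and the second is April 10.
1 October 2021 is a Friday, so Mondays fall on 4, 11, 18, 25; the last is October 25.
At the standard offset (UTC+01:00), 20:00 UTC + 1h = 21:00 Fenion standard time.
The standard-time date in Fenion, 11 April 2021, falls between 10 April and 25 October, so daylight saving is in effect and Fenion is at UTC+02:00.
20:00 UTC + 2h = 22:00 local.

22:00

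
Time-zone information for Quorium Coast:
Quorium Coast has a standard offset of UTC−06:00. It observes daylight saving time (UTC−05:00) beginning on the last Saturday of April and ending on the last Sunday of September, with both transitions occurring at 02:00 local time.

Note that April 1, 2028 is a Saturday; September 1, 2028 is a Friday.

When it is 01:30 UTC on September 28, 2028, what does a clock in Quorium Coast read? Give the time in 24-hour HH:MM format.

19:30

1 April 2028 is a Saturday, so Saturdays fall on 1, 8, 15, 22, 29; the last is April 29.
1 September 2028 is a Friday, so Sundays fall on 3, 10, 17, 24; the last is September 24.
At the standard offset (UTC−06:00), 01:30 UTC − 6h = 19:30 Quorium Coast standard time (rolling into the previous day, 27 September 2028).
The standard-time date in Quorium Coast, September 27, 2028, does not fall between 29 April and 24 September, so daylight saving is not in effect and Quorium Coast is at UTC−06:00.
01:30 UTC − 6h = 19:30 local (rolling into the previous day, 27 September 2028).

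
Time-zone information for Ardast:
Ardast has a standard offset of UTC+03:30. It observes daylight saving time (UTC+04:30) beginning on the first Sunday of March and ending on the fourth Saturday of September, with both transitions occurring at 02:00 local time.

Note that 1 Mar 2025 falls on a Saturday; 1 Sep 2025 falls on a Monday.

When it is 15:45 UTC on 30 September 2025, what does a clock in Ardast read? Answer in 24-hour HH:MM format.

1 March 2025 is a Saturday, so the first Sunday is March 2.
1 September 2025 is a Monday, so the first Saturday is September 6 and the fourth is September 27.
At the standard offset (UTC+03:30), 15:45 UTC + 3h30m = 19:15 Ardast standard time.
The standard-time date in Ardast, 30 September 2025, is outside the daylight-saving period (2 March – 27 September), so Ardast is on standard time, UTC+03:30.
15:45 UTC + 3h30m = 19:15 local.

19:15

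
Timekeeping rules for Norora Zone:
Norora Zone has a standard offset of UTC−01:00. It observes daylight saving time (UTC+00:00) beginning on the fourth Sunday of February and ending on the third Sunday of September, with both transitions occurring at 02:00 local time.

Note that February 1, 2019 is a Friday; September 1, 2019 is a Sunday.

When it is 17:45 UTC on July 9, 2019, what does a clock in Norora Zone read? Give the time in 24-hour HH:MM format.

1 February 2019 is a Friday, so the first Sunday is February 3 and the fourth is February 24.
1 September 2019 is a Sunday, so the first Sunday is September 1 and the third is September 15.
At the standard offset (UTC−01:00), 17:45 UTC − 1h = 16:45 Norora Zone standard time.
The standard-time date in Norora Zone, July 9, 2019, falls between 24 February and 15 September, so daylight saving is in effect and Norora Zone is at UTC+00:00.
17:45 UTC + 0h = 17:45 local.

17:45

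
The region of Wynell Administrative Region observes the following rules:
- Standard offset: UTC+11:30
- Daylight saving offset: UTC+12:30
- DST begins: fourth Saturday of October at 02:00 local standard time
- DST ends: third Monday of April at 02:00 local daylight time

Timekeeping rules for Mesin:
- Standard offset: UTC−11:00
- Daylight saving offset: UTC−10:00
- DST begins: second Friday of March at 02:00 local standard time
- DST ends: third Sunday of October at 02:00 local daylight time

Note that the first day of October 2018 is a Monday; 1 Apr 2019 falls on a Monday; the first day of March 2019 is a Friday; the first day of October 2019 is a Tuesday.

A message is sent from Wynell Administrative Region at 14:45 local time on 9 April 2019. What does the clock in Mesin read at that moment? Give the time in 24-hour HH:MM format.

16:15

1 October 2018 is a Monday, so the first Saturday is October 6 and the fourth is October 27.
1 April 2019 is a Monday, so the first Monday is April 1 and the third is April 15.
Daylight saving runs 27 October 2018 – 15 April 2019; 9 April 2019 is inside that window, so Wynell Administrative Region is at UTC+12:30.
14:45 Wynell Administrative Region − 12h30m = 02:15 UTC.
1 March 2019 is a Friday, so the first Friday is March 1 and the second is March 8.
1 October 2019 is a Tuesday, so the first Sunday is October 6 and the third is October 20.
At the standard offset (UTC−11:00), 02:15 UTC − 11h = 15:15 Mesin standard time (rolling into the previous day, 8 April 2019).
Daylight saving runs 8 March – 20 October; the standard-time date in Mesin, 8 April 2019, is inside that window, so Mesin is at UTC−10:00.
02:15 UTC − 10h = 16:15 Mesin (rolling into the previous day, 8 April 2019).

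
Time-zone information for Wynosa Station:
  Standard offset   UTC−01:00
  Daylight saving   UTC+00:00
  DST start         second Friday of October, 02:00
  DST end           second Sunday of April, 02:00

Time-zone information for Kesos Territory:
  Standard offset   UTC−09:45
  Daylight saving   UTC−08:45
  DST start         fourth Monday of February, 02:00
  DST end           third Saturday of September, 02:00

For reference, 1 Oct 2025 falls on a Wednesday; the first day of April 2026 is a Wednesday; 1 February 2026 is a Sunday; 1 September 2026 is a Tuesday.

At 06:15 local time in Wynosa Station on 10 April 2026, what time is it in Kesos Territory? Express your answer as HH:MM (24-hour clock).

21:30

1 October 2025 is a Wednesday, so the first Friday is October 3 and the second is October 10.
1 April 2026 is a Wednesday, so the first Sunday is April 5 and the second is April 12.
10 April 2026 lies within the daylight-saving period (10 October 2025 – 12 April 2026), so Wynosa Station is on daylight time, UTC+00:00.
06:15 Wynosa Station − 0h = 06:15 UTC.
1 February 2026 is a Sunday, so the first Monday is February 2 and the fourth is February 23.
1 September 2026 is a Tuesday, so the first Saturday is September 5 and the third is September 19.
At the standard offset (UTC−09:45), 06:15 UTC − 9h45m = 20:30 Kesos Territory standard time (rolling into the previous day, 9 April 2026).
The standard-time date in Kesos Territory, 9 April 2026, falls between 23 February and 19 September, so daylight saving is in effect and Kesos Territory is at UTC−08:45.
06:15 UTC − 8h45m = 21:30 Kesos Territory (rolling into the previous day, 9 April 2026).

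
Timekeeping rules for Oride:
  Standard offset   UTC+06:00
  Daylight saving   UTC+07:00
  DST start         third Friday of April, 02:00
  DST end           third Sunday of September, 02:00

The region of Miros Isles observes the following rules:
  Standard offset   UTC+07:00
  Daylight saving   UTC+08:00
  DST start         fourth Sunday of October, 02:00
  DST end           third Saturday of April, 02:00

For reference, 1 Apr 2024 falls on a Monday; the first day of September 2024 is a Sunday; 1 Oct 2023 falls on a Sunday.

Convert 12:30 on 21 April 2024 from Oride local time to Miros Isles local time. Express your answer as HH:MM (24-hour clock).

12:30

1 April 2024 is a Monday, so the first Friday is April 5 and the third is April 19.
1 September 2024 is a Sunday, so the first Sunday is September 1 and the third is September 15.
21 April 2024 falls between 19 April and 15 September, so daylight saving is in effect and Oride is at UTC+07:00.
12:30 Oride − 7h = 05:30 UTC.
1 October 2023 is a Sunday, so the first Sunday is October 1 and the fourth is October 22.
1 April 2024 is a Monday, so the first Saturday is April 6 and the third is April 20.
At the standard offset (UTC+07:00), 05:30 UTC + 7h = 12:30 Miros Isles standard time.
The standard-time date in Miros Isles, 21 April 2024, does not fall between 22 October 2023 and 20 April 2024, so daylight saving is not in effect and Miros Isles is at UTC+07:00.
05:30 UTC + 7h = 12:30 Miros Isles.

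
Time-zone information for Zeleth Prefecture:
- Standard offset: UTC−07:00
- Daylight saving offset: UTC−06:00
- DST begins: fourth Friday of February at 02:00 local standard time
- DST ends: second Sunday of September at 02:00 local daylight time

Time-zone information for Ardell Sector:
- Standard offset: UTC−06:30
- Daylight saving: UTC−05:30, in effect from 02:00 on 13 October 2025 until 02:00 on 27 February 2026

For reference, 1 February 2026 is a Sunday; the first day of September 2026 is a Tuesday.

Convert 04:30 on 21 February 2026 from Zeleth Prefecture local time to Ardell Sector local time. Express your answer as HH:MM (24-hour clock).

1 February 2026 is a Sunday, so the first Friday is February 6 and the fourth is February 27.
1 September 2026 is a Tuesday, so the first Sunday is September 6 and the second is September 13.
21 February 2026 is outside the daylight-saving period (27 February – 13 September), so Zeleth Prefecture is on standard time, UTC−07:00.
04:30 Zeleth Prefecture + 7h = 11:30 UTC.
At the standard offset (UTC−06:30), 11:30 UTC − 6h30m = 05:00 Ardell Sector standard time.
Daylight saving runs 13 October 2025 – 27 February 2026; the standard-time date in Ardell Sector, 21 February 2026, is inside that window, so Ardell Sector is at UTC−05:30.
11:30 UTC − 5h30m = 06:00 Ardell Sector.

06:00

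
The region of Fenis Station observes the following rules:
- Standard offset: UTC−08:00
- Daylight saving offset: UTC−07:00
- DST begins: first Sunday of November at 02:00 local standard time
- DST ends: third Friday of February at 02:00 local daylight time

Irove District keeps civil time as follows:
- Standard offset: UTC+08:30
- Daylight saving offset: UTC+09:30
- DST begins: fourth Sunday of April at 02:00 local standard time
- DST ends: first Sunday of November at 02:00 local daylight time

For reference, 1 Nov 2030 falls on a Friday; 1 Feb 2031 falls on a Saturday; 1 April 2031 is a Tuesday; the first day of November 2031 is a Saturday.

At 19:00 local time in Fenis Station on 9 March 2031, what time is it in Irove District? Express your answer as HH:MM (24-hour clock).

11:30

1 November 2030 is a Friday, so the first Sunday is November 3.
1 February 2031 is a Saturday, so the first Friday is February 7 and the third is February 21.
Daylight saving runs 3 November 2030 – 21 February 2031; 9 March 2031 is outside that window, so Fenis Station is on standard time at UTC−08:00.
19:00 Fenis Station + 8h = 03:00 UTC (rolling into the next day, 10 March 2031).
1 April 2031 is a Tuesday, so the first Sunday is April 6 and the fourth is April 27.
1 November 2031 is a Saturday, so the first Sunday is November 2.
At the standard offset (UTC+08:30), 03:00 UTC + 8h30m = 11:30 Irove District standard time.
The standard-time date in Irove District, 10 March 2031, is outside the daylight-saving period (27 April – 2 November), so Irove District is on standard time, UTC+08:30.
03:00 UTC + 8h30m = 11:30 Irove District.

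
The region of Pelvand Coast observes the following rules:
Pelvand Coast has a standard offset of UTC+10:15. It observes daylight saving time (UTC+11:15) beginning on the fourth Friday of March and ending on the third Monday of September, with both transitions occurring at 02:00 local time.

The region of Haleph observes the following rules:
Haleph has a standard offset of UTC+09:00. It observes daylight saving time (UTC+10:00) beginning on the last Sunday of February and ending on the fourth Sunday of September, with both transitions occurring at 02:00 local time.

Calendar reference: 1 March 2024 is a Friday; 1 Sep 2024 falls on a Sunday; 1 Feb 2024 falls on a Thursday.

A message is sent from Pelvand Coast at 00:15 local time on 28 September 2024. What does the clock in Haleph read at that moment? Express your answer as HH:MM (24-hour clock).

23:00

1 March 2024 is a Friday, so the first Friday is March 1 and the fourth is March 22.
1 September 2024 is a Sunday, so the first Monday is September 2 and the third is September 16.
Daylight saving runs 22 March – 16 September; 28 September 2024 is outside that window, so Pelvand Coast is on standard time at UTC+10:15.
00:15 Pelvand Coast − 10h15m = 14:00 UTC (rolling into the previous day, 27 September 2024).
1 February 2024 is a Thursday, so Sundays fall on 4, 11, 18, 25; the last is February 25.
1 September 2024 is a Sunday, so the first Sunday is September 1 and the fourth is September 22.
At the standard offset (UTC+09:00), 14:00 UTC + 9h = 23:00 Haleph standard time.
Daylight saving runs 25 February – 22 September; the standard-time date in Haleph, 27 September 2024, is outside that window, so Haleph is on standard time at UTC+09:00.
14:00 UTC + 9h = 23:00 Haleph.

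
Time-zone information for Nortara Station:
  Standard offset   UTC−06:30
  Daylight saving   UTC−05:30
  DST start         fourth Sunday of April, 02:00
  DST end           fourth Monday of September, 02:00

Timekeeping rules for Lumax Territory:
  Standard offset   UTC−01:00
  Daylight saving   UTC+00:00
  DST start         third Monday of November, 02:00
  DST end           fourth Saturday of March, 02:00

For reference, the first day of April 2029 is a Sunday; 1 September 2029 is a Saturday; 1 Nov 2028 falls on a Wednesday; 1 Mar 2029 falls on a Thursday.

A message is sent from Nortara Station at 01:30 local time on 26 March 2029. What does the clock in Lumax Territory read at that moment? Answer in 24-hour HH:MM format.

07:00

1 April 2029 is a Sunday, so the first Sunday is April 1 and the fourth is April 22.
1 September 2029 is a Saturday, so the first Monday is September 3 and the fourth is September 24.
26 March 2029 is outside the daylight-saving period (22 April – 24 September), so Nortara Station is on standard time, UTC−06:30.
01:30 Nortara Station + 6h30m = 08:00 UTC.
1 November 2028 is a Wednesday, so the first Monday is November 6 and the third is November 20.
1 March 2029 is a Thursday, so the first Saturday is March 3 and the fourth is March 24.
At the standard offset (UTC−01:00), 08:00 UTC − 1h = 07:00 Lumax Territory standard time.
The standard-time date in Lumax Territory, 26 March 2029, does not fall between 20 November 2028 and 24 March 2029, so daylight saving is not in effect and Lumax Territory is at UTC−01:00.
08:00 UTC − 1h = 07:00 Lumax Territory.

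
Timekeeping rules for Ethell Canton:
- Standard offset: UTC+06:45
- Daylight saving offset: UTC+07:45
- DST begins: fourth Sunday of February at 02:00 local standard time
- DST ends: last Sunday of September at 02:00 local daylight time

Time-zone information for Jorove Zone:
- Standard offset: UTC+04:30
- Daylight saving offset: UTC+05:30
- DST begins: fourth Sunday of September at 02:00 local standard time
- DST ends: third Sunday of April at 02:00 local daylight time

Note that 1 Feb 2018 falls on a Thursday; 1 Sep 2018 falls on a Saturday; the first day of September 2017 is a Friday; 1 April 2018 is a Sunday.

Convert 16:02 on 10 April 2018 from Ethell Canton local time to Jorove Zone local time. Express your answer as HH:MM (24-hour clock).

1 February 2018 is a Thursday, so the first Sunday is February 4 and the fourth is February 25.
1 September 2018 is a Saturday, so Sundays fall on 2, 9, 16, 23, 30; the last is September 30.
10 April 2018 lies within the daylight-saving period (25 February – 30 September), so Ethell Canton is on daylight time, UTC+07:45.
16:02 Ethell Canton − 7h45m = 08:17 UTC.
1 September 2017 is a Friday, so the first Sunday is September 3 and the fourth is September 24.
1 April 2018 is a Sunday, so the first Sunday is April 1 and the third is April 15.
At the standard offset (UTC+04:30), 08:17 UTC + 4h30m = 12:47 Jorove Zone standard time.
Daylight saving runs 24 September 2017 – 15 April 2018; the standard-time date in Jorove Zone, 10 April 2018, is inside that window, so Jorove Zone is at UTC+05:30.
08:17 UTC + 5h30m = 13:47 Jorove Zone.

13:47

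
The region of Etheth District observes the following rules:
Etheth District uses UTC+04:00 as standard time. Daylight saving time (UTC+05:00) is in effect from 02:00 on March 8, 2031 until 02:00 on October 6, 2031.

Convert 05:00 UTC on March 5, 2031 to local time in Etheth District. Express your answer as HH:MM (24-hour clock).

09:00

At the standard offset (UTC+04:00), 05:00 UTC + 4h = 09:00 Etheth District standard time.
Daylight saving runs 8 March – 6 October; the standard-time date in Etheth District, March 5, 2031, is outside that window, so Etheth District is on standard time at UTC+04:00.
05:00 UTC + 4h = 09:00 local.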